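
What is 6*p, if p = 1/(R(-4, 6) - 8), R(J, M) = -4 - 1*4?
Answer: -3/8 ≈ -0.37500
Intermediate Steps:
R(J, M) = -8 (R(J, M) = -4 - 4 = -8)
p = -1/16 (p = 1/(-8 - 8) = 1/(-16) = -1/16 ≈ -0.062500)
6*p = 6*(-1/16) = -3/8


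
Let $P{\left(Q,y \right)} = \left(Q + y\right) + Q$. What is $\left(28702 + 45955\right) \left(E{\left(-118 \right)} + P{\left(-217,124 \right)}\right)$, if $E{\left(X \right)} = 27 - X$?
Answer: $-12318405$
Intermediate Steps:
$P{\left(Q,y \right)} = y + 2 Q$
$\left(28702 + 45955\right) \left(E{\left(-118 \right)} + P{\left(-217,124 \right)}\right) = \left(28702 + 45955\right) \left(\left(27 - -118\right) + \left(124 + 2 \left(-217\right)\right)\right) = 74657 \left(\left(27 + 118\right) + \left(124 - 434\right)\right) = 74657 \left(145 - 310\right) = 74657 \left(-165\right) = -12318405$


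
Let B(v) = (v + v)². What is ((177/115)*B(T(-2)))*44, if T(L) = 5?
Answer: 155760/23 ≈ 6772.2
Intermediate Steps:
B(v) = 4*v² (B(v) = (2*v)² = 4*v²)
((177/115)*B(T(-2)))*44 = ((177/115)*(4*5²))*44 = ((177*(1/115))*(4*25))*44 = ((177/115)*100)*44 = (3540/23)*44 = 155760/23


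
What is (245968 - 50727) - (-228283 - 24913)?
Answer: 448437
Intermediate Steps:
(245968 - 50727) - (-228283 - 24913) = 195241 - 1*(-253196) = 195241 + 253196 = 448437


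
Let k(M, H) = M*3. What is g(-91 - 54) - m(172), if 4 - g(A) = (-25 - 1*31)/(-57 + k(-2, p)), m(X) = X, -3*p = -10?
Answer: -1520/9 ≈ -168.89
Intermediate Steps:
p = 10/3 (p = -1/3*(-10) = 10/3 ≈ 3.3333)
k(M, H) = 3*M
g(A) = 28/9 (g(A) = 4 - (-25 - 1*31)/(-57 + 3*(-2)) = 4 - (-25 - 31)/(-57 - 6) = 4 - (-56)/(-63) = 4 - (-56)*(-1)/63 = 4 - 1*8/9 = 4 - 8/9 = 28/9)
g(-91 - 54) - m(172) = 28/9 - 1*172 = 28/9 - 172 = -1520/9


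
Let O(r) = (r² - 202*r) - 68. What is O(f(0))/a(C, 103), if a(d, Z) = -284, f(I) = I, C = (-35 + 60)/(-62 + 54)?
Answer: 17/71 ≈ 0.23944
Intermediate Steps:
C = -25/8 (C = 25/(-8) = 25*(-⅛) = -25/8 ≈ -3.1250)
O(r) = -68 + r² - 202*r
O(f(0))/a(C, 103) = (-68 + 0² - 202*0)/(-284) = (-68 + 0 + 0)*(-1/284) = -68*(-1/284) = 17/71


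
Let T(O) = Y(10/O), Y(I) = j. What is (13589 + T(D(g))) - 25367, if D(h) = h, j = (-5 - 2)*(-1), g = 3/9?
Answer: -11771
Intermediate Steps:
g = 1/3 (g = 3*(1/9) = 1/3 ≈ 0.33333)
j = 7 (j = -7*(-1) = 7)
Y(I) = 7
T(O) = 7
(13589 + T(D(g))) - 25367 = (13589 + 7) - 25367 = 13596 - 25367 = -11771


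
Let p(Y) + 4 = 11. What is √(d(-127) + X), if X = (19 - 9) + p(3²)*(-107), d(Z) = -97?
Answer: 2*I*√209 ≈ 28.914*I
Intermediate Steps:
p(Y) = 7 (p(Y) = -4 + 11 = 7)
X = -739 (X = (19 - 9) + 7*(-107) = 10 - 749 = -739)
√(d(-127) + X) = √(-97 - 739) = √(-836) = 2*I*√209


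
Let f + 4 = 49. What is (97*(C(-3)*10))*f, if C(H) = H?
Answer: -130950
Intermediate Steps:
f = 45 (f = -4 + 49 = 45)
(97*(C(-3)*10))*f = (97*(-3*10))*45 = (97*(-30))*45 = -2910*45 = -130950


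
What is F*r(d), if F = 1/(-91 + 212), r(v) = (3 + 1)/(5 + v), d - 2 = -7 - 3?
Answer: -4/363 ≈ -0.011019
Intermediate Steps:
d = -8 (d = 2 + (-7 - 3) = 2 - 10 = -8)
r(v) = 4/(5 + v)
F = 1/121 ≈ 0.0082645
F*r(d) = (4/(5 - 8))/121 = (4/(-3))/121 = (4*(-⅓))/121 = (1/121)*(-4/3) = -4/363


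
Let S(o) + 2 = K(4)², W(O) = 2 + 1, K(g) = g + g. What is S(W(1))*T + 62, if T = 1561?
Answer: 96844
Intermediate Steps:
K(g) = 2*g
W(O) = 3
S(o) = 62 (S(o) = -2 + (2*4)² = -2 + 8² = -2 + 64 = 62)
S(W(1))*T + 62 = 62*1561 + 62 = 96782 + 62 = 96844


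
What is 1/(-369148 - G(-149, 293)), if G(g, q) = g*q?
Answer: -1/325491 ≈ -3.0723e-6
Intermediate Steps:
1/(-369148 - G(-149, 293)) = 1/(-369148 - (-149)*293) = 1/(-369148 - 1*(-43657)) = 1/(-369148 + 43657) = 1/(-325491) = -1/325491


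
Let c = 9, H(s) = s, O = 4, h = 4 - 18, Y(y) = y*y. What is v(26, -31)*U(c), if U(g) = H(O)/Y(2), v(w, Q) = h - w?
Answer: -40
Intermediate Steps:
Y(y) = y**2
h = -14
v(w, Q) = -14 - w
U(g) = 1 (U(g) = 4/2**2 = 4/4 = (1/4)*4 = 1)
v(26, -31)*U(c) = (-14 - 1*26)*1 = (-14 - 26)*1 = -40*1 = -40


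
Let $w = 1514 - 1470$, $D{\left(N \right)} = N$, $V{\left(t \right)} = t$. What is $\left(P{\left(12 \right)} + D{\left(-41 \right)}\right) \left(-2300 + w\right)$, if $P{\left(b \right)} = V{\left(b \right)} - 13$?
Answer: $94752$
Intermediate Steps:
$w = 44$ ($w = 1514 - 1470 = 44$)
$P{\left(b \right)} = -13 + b$ ($P{\left(b \right)} = b - 13 = -13 + b$)
$\left(P{\left(12 \right)} + D{\left(-41 \right)}\right) \left(-2300 + w\right) = \left(\left(-13 + 12\right) - 41\right) \left(-2300 + 44\right) = \left(-1 - 41\right) \left(-2256\right) = \left(-42\right) \left(-2256\right) = 94752$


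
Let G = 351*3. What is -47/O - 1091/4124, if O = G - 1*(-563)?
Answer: -489221/1666096 ≈ -0.29363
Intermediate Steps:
G = 1053
O = 1616 (O = 1053 - 1*(-563) = 1053 + 563 = 1616)
-47/O - 1091/4124 = -47/1616 - 1091/4124 = -489221/1666096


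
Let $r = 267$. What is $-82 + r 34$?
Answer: $8996$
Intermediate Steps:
$-82 + r 34 = -82 + 267 \cdot 34 = -82 + 9078 = 8996$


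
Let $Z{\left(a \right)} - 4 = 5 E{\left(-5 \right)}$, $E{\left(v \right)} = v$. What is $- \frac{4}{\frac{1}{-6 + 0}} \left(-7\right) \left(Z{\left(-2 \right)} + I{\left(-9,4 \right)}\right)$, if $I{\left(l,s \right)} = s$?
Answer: $2856$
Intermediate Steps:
$Z{\left(a \right)} = -21$ ($Z{\left(a \right)} = 4 + 5 \left(-5\right) = 4 - 25 = -21$)
$- \frac{4}{\frac{1}{-6 + 0}} \left(-7\right) \left(Z{\left(-2 \right)} + I{\left(-9,4 \right)}\right) = - \frac{4}{\frac{1}{-6 + 0}} \left(-7\right) \left(-21 + 4\right) = - \frac{4}{\frac{1}{-6}} \left(-7\right) \left(-17\right) = - \frac{4}{- \frac{1}{6}} \left(-7\right) \left(-17\right) = \left(-4\right) \left(-6\right) \left(-7\right) \left(-17\right) = 24 \left(-7\right) \left(-17\right) = \left(-168\right) \left(-17\right) = 2856$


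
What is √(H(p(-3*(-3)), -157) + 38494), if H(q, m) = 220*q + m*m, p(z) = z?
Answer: √65123 ≈ 255.19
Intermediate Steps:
H(q, m) = m² + 220*q (H(q, m) = 220*q + m² = m² + 220*q)
√(H(p(-3*(-3)), -157) + 38494) = √(((-157)² + 220*(-3*(-3))) + 38494) = √((24649 + 220*9) + 38494) = √((24649 + 1980) + 38494) = √(26629 + 38494) = √65123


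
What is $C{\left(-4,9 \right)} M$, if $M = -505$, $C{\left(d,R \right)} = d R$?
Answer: $18180$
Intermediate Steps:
$C{\left(d,R \right)} = R d$
$C{\left(-4,9 \right)} M = 9 \left(-4\right) \left(-505\right) = \left(-36\right) \left(-505\right) = 18180$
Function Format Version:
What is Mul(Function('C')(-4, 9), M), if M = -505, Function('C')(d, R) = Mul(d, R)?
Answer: 18180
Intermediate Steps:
Function('C')(d, R) = Mul(R, d)
Mul(Function('C')(-4, 9), M) = Mul(Mul(9, -4), -505) = Mul(-36, -505) = 18180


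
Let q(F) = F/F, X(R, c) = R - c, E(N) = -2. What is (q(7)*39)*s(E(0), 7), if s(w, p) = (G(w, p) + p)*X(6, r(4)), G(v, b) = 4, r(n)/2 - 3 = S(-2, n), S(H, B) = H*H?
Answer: -3432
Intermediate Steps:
S(H, B) = H²
r(n) = 14 (r(n) = 6 + 2*(-2)² = 6 + 2*4 = 6 + 8 = 14)
q(F) = 1
s(w, p) = -32 - 8*p (s(w, p) = (4 + p)*(6 - 1*14) = (4 + p)*(6 - 14) = (4 + p)*(-8) = -32 - 8*p)
(q(7)*39)*s(E(0), 7) = (1*39)*(-32 - 8*7) = 39*(-32 - 56) = 39*(-88) = -3432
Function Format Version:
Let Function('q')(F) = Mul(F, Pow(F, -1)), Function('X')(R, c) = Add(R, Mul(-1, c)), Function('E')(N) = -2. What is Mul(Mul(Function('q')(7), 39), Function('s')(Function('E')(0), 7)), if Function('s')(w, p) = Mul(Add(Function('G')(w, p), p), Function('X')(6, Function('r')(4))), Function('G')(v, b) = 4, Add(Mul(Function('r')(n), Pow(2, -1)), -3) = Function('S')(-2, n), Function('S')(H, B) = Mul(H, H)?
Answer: -3432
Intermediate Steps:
Function('S')(H, B) = Pow(H, 2)
Function('r')(n) = 14 (Function('r')(n) = Add(6, Mul(2, Pow(-2, 2))) = Add(6, Mul(2, 4)) = Add(6, 8) = 14)
Function('q')(F) = 1
Function('s')(w, p) = Add(-32, Mul(-8, p)) (Function('s')(w, p) = Mul(Add(4, p), Add(6, Mul(-1, 14))) = Mul(Add(4, p), Add(6, -14)) = Mul(Add(4, p), -8) = Add(-32, Mul(-8, p)))
Mul(Mul(Function('q')(7), 39), Function('s')(Function('E')(0), 7)) = Mul(Mul(1, 39), Add(-32, Mul(-8, 7))) = Mul(39, Add(-32, -56)) = Mul(39, -88) = -3432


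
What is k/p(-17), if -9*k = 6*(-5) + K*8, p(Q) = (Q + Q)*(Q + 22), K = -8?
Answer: -47/765 ≈ -0.061438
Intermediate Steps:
p(Q) = 2*Q*(22 + Q) (p(Q) = (2*Q)*(22 + Q) = 2*Q*(22 + Q))
k = 94/9 (k = -(6*(-5) - 8*8)/9 = -(-30 - 64)/9 = -⅑*(-94) = 94/9 ≈ 10.444)
k/p(-17) = 94/(9*((2*(-17)*(22 - 17)))) = 94/(9*((2*(-17)*5))) = (94/9)/(-170) = (94/9)*(-1/170) = -47/765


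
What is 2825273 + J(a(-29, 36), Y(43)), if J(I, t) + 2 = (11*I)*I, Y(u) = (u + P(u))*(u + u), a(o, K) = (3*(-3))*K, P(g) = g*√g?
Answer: 3980007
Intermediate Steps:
P(g) = g^(3/2)
a(o, K) = -9*K
Y(u) = 2*u*(u + u^(3/2)) (Y(u) = (u + u^(3/2))*(u + u) = (u + u^(3/2))*(2*u) = 2*u*(u + u^(3/2)))
J(I, t) = -2 + 11*I² (J(I, t) = -2 + (11*I)*I = -2 + 11*I²)
2825273 + J(a(-29, 36), Y(43)) = 2825273 + (-2 + 11*(-9*36)²) = 2825273 + (-2 + 11*(-324)²) = 2825273 + (-2 + 11*104976) = 2825273 + (-2 + 1154736) = 2825273 + 1154734 = 3980007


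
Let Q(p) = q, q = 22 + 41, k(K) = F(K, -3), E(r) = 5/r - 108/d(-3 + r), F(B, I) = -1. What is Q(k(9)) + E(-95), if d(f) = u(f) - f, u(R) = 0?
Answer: 57578/931 ≈ 61.845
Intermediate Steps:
d(f) = -f (d(f) = 0 - f = -f)
E(r) = -108/(3 - r) + 5/r (E(r) = 5/r - 108*(-1/(-3 + r)) = 5/r - 108/(3 - r) = -108/(3 - r) + 5/r)
k(K) = -1
q = 63
Q(p) = 63
Q(k(9)) + E(-95) = 63 + (-15 + 113*(-95))/((-95)*(-3 - 95)) = 63 - 1/95*(-15 - 10735)/(-98) = 63 - 1/95*(-1/98)*(-10750) = 63 - 1075/931 = 57578/931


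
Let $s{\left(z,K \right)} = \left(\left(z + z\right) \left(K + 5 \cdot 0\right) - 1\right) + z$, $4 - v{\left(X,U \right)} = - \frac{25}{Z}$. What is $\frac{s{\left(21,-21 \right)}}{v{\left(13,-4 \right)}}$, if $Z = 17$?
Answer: $- \frac{14654}{93} \approx -157.57$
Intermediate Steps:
$v{\left(X,U \right)} = \frac{93}{17}$ ($v{\left(X,U \right)} = 4 - - \frac{25}{17} = 4 + \frac{25}{17} = \frac{93}{17}$)
$s{\left(z,K \right)} = -1 + z + 2 K z$ ($s{\left(z,K \right)} = \left(2 z \left(K + 0\right) - 1\right) + z = \left(2 z K - 1\right) + z = \left(2 K z - 1\right) + z = \left(-1 + 2 K z\right) + z = -1 + z + 2 K z$)
$\frac{s{\left(21,-21 \right)}}{v{\left(13,-4 \right)}} = \frac{-1 + 21 + 2 \left(-21\right) 21}{\frac{93}{17}} = \left(-1 + 21 - 882\right) \frac{17}{93} = \left(-862\right) \frac{17}{93} = - \frac{14654}{93}$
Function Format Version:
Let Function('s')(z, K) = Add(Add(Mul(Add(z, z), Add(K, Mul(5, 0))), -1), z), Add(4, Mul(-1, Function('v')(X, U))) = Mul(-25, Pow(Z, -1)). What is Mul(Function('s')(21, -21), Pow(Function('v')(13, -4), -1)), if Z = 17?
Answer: Rational(-14654, 93) ≈ -157.57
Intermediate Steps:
Function('v')(X, U) = Rational(93, 17) (Function('v')(X, U) = Add(4, Mul(-1, Mul(-25, Pow(17, -1)))) = Add(4, Mul(-1, Mul(-25, Rational(1, 17)))) = Add(4, Mul(-1, Rational(-25, 17))) = Add(4, Rational(25, 17)) = Rational(93, 17))
Function('s')(z, K) = Add(-1, z, Mul(2, K, z)) (Function('s')(z, K) = Add(Add(Mul(Mul(2, z), Add(K, 0)), -1), z) = Add(Add(Mul(Mul(2, z), K), -1), z) = Add(Add(Mul(2, K, z), -1), z) = Add(Add(-1, Mul(2, K, z)), z) = Add(-1, z, Mul(2, K, z)))
Mul(Function('s')(21, -21), Pow(Function('v')(13, -4), -1)) = Mul(Add(-1, 21, Mul(2, -21, 21)), Pow(Rational(93, 17), -1)) = Mul(Add(-1, 21, -882), Rational(17, 93)) = Mul(-862, Rational(17, 93)) = Rational(-14654, 93)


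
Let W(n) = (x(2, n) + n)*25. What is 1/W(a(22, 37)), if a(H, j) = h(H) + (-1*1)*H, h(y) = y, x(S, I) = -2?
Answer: -1/50 ≈ -0.020000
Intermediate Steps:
a(H, j) = 0 (a(H, j) = H + (-1*1)*H = H - H = 0)
W(n) = -50 + 25*n (W(n) = (-2 + n)*25 = -50 + 25*n)
1/W(a(22, 37)) = 1/(-50 + 25*0) = 1/(-50 + 0) = 1/(-50) = -1/50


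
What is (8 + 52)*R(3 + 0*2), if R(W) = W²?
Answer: 540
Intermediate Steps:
(8 + 52)*R(3 + 0*2) = (8 + 52)*(3 + 0*2)² = 60*(3 + 0)² = 60*3² = 60*9 = 540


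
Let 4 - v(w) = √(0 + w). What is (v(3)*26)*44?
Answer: 4576 - 1144*√3 ≈ 2594.5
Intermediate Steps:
v(w) = 4 - √w (v(w) = 4 - √(0 + w) = 4 - √w)
(v(3)*26)*44 = ((4 - √3)*26)*44 = (104 - 26*√3)*44 = 4576 - 1144*√3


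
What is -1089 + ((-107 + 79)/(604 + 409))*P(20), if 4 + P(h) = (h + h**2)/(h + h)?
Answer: -1103339/1013 ≈ -1089.2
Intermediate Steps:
P(h) = -4 + (h + h**2)/(2*h) (P(h) = -4 + (h + h**2)/(h + h) = -4 + (h + h**2)/((2*h)) = -4 + (h + h**2)*(1/(2*h)) = -4 + (h + h**2)/(2*h))
-1089 + ((-107 + 79)/(604 + 409))*P(20) = -1089 + ((-107 + 79)/(604 + 409))*(-7/2 + (1/2)*20) = -1089 + (-28/1013)*(-7/2 + 10) = -1089 - 28*1/1013*(13/2) = -1089 - 28/1013*13/2 = -1089 - 182/1013 = -1103339/1013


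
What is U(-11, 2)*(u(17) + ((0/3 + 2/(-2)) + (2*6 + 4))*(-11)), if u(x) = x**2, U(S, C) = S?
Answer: -1364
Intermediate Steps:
U(-11, 2)*(u(17) + ((0/3 + 2/(-2)) + (2*6 + 4))*(-11)) = -11*(17**2 + ((0/3 + 2/(-2)) + (2*6 + 4))*(-11)) = -11*(289 + ((0*(1/3) + 2*(-1/2)) + (12 + 4))*(-11)) = -11*(289 + ((0 - 1) + 16)*(-11)) = -11*(289 + (-1 + 16)*(-11)) = -11*(289 + 15*(-11)) = -11*(289 - 165) = -11*124 = -1364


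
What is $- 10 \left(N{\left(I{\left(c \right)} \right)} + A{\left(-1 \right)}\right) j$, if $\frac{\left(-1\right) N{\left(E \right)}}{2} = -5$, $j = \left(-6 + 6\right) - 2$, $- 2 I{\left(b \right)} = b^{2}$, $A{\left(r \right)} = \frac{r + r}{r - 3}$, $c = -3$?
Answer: $210$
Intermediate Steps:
$A{\left(r \right)} = \frac{2 r}{-3 + r}$
$I{\left(b \right)} = - \frac{b^{2}}{2}$
$j = -2$ ($j = 0 - 2 = -2$)
$N{\left(E \right)} = 10$ ($N{\left(E \right)} = \left(-2\right) \left(-5\right) = 10$)
$- 10 \left(N{\left(I{\left(c \right)} \right)} + A{\left(-1 \right)}\right) j = - 10 \left(10 + 2 \left(-1\right) \frac{1}{-3 - 1}\right) \left(-2\right) = - 10 \left(10 + 2 \left(-1\right) \frac{1}{-4}\right) \left(-2\right) = - 10 \left(10 + 2 \left(-1\right) \left(- \frac{1}{4}\right)\right) \left(-2\right) = - 10 \left(10 + \frac{1}{2}\right) \left(-2\right) = \left(-10\right) \frac{21}{2} \left(-2\right) = \left(-105\right) \left(-2\right) = 210$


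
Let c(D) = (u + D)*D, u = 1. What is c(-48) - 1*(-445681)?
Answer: 447937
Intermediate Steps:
c(D) = D*(1 + D) (c(D) = (1 + D)*D = D*(1 + D))
c(-48) - 1*(-445681) = -48*(1 - 48) - 1*(-445681) = -48*(-47) + 445681 = 2256 + 445681 = 447937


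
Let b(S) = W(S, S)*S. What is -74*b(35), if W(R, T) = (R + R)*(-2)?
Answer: 362600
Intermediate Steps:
W(R, T) = -4*R (W(R, T) = (2*R)*(-2) = -4*R)
b(S) = -4*S² (b(S) = (-4*S)*S = -4*S²)
-74*b(35) = -(-296)*35² = -(-296)*1225 = -74*(-4900) = 362600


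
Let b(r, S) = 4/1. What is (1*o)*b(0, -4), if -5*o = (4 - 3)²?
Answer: -⅘ ≈ -0.80000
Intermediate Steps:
b(r, S) = 4 (b(r, S) = 4*1 = 4)
o = -⅕ (o = -(4 - 3)²/5 = -⅕*1² = -⅕*1 = -⅕ ≈ -0.20000)
(1*o)*b(0, -4) = (1*(-⅕))*4 = -⅕*4 = -⅘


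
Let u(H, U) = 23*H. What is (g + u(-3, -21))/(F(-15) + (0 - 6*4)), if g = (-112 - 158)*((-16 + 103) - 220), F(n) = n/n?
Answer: -35841/23 ≈ -1558.3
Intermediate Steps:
F(n) = 1
g = 35910 (g = -270*(87 - 220) = -270*(-133) = 35910)
(g + u(-3, -21))/(F(-15) + (0 - 6*4)) = (35910 + 23*(-3))/(1 + (0 - 6*4)) = (35910 - 69)/(1 + (0 - 24)) = 35841/(1 - 24) = 35841/(-23) = 35841*(-1/23) = -35841/23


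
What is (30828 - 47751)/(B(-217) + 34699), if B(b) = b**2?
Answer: -16923/81788 ≈ -0.20691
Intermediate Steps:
(30828 - 47751)/(B(-217) + 34699) = (30828 - 47751)/((-217)**2 + 34699) = -16923/(47089 + 34699) = -16923/81788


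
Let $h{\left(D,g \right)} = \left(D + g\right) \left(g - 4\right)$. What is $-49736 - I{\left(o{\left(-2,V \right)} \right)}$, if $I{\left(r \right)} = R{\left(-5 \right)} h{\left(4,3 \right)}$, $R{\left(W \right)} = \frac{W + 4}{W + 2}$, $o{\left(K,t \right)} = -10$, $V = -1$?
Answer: $- \frac{149201}{3} \approx -49734.0$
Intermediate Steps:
$R{\left(W \right)} = \frac{4 + W}{2 + W}$
$h{\left(D,g \right)} = \left(-4 + g\right) \left(D + g\right)$ ($h{\left(D,g \right)} = \left(D + g\right) \left(-4 + g\right) = \left(-4 + g\right) \left(D + g\right)$)
$I{\left(r \right)} = - \frac{7}{3}$ ($I{\left(r \right)} = \frac{4 - 5}{2 - 5} \left(3^{2} - 16 - 12 + 4 \cdot 3\right) = \frac{1}{-3} \left(-1\right) \left(9 - 16 - 12 + 12\right) = \left(- \frac{1}{3}\right) \left(-1\right) \left(-7\right) = \frac{1}{3} \left(-7\right) = - \frac{7}{3}$)
$-49736 - I{\left(o{\left(-2,V \right)} \right)} = -49736 - - \frac{7}{3} = -49736 + \frac{7}{3} = - \frac{149201}{3}$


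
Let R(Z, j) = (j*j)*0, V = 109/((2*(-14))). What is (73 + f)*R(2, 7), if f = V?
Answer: 0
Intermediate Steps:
V = -109/28 (V = 109/(-28) = 109*(-1/28) = -109/28 ≈ -3.8929)
f = -109/28 ≈ -3.8929
R(Z, j) = 0 (R(Z, j) = j²*0 = 0)
(73 + f)*R(2, 7) = (73 - 109/28)*0 = (1935/28)*0 = 0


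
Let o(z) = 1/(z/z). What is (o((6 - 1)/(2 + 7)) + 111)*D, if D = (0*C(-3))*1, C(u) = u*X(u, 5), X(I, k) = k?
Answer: 0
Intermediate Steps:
C(u) = 5*u (C(u) = u*5 = 5*u)
o(z) = 1 (o(z) = 1/1 = 1)
D = 0 (D = (0*(5*(-3)))*1 = (0*(-15))*1 = 0*1 = 0)
(o((6 - 1)/(2 + 7)) + 111)*D = (1 + 111)*0 = 112*0 = 0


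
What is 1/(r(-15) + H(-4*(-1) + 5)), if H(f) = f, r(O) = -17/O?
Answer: 15/152 ≈ 0.098684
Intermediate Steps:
1/(r(-15) + H(-4*(-1) + 5)) = 1/(-17/(-15) + (-4*(-1) + 5)) = 1/(-17*(-1/15) + (4 + 5)) = 1/(17/15 + 9) = 1/(152/15) = 15/152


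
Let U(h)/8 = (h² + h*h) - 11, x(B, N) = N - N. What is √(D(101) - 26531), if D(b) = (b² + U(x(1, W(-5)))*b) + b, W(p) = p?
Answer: I*√25117 ≈ 158.48*I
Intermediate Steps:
x(B, N) = 0
U(h) = -88 + 16*h² (U(h) = 8*((h² + h*h) - 11) = 8*((h² + h²) - 11) = 8*(2*h² - 11) = 8*(-11 + 2*h²) = -88 + 16*h²)
D(b) = b² - 87*b (D(b) = (b² + (-88 + 16*0²)*b) + b = (b² + (-88 + 16*0)*b) + b = (b² + (-88 + 0)*b) + b = (b² - 88*b) + b = b² - 87*b)
√(D(101) - 26531) = √(101*(-87 + 101) - 26531) = √(101*14 - 26531) = √(1414 - 26531) = √(-25117) = I*√25117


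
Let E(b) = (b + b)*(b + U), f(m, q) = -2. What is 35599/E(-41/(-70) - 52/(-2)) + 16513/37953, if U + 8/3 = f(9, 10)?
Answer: 10071956405329/325112343399 ≈ 30.980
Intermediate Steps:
U = -14/3 (U = -8/3 - 2 = -14/3 ≈ -4.6667)
E(b) = 2*b*(-14/3 + b) (E(b) = (b + b)*(b - 14/3) = (2*b)*(-14/3 + b) = 2*b*(-14/3 + b))
35599/E(-41/(-70) - 52/(-2)) + 16513/37953 = 35599/((2*(-41/(-70) - 52/(-2))*(-14 + 3*(-41/(-70) - 52/(-2)))/3)) + 16513/37953 = 35599/((2*(-41*(-1/70) - 52*(-½))*(-14 + 3*(-41*(-1/70) - 52*(-½)))/3)) + 16513*(1/37953) = 35599/((2*(41/70 + 26)*(-14 + 3*(41/70 + 26))/3)) + 16513/37953 = 35599/(((⅔)*(1861/70)*(-14 + 3*(1861/70)))) + 16513/37953 = 35599/(((⅔)*(1861/70)*(-14 + 5583/70))) + 16513/37953 = 35599/(((⅔)*(1861/70)*(4603/70))) + 16513/37953 = 35599/(8566183/7350) + 16513/37953 = 35599*(7350/8566183) + 16513/37953 = 261652650/8566183 + 16513/37953 = 10071956405329/325112343399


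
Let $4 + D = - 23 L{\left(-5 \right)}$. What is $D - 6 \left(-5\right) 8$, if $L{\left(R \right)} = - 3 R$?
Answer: $-109$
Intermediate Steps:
$D = -349$ ($D = -4 - 23 \left(\left(-3\right) \left(-5\right)\right) = -4 - 345 = -349$)
$D - 6 \left(-5\right) 8 = -349 - 6 \left(-5\right) 8 = -349 - \left(-30\right) 8 = -349 - -240 = -349 + 240 = -109$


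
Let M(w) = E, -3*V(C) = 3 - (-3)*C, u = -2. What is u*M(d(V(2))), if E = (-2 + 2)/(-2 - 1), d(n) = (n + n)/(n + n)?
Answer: 0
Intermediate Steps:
V(C) = -1 - C (V(C) = -(3 - (-3)*C)/3 = -(3 + 3*C)/3 = -1 - C)
d(n) = 1 (d(n) = (2*n)/((2*n)) = (2*n)*(1/(2*n)) = 1)
E = 0 (E = 0/(-3) = 0*(-⅓) = 0)
M(w) = 0
u*M(d(V(2))) = -2*0 = 0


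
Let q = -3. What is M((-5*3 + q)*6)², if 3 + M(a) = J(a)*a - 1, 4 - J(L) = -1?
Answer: 295936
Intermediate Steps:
J(L) = 5 (J(L) = 4 - 1*(-1) = 4 + 1 = 5)
M(a) = -4 + 5*a (M(a) = -3 + (5*a - 1) = -3 + (-1 + 5*a) = -4 + 5*a)
M((-5*3 + q)*6)² = (-4 + 5*((-5*3 - 3)*6))² = (-4 + 5*((-15 - 3)*6))² = (-4 + 5*(-18*6))² = (-4 + 5*(-108))² = (-4 - 540)² = (-544)² = 295936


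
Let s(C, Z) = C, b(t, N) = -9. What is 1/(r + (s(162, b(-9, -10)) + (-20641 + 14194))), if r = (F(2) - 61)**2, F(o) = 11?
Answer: -1/3785 ≈ -0.00026420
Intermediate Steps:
r = 2500 (r = (11 - 61)**2 = (-50)**2 = 2500)
1/(r + (s(162, b(-9, -10)) + (-20641 + 14194))) = 1/(2500 + (162 + (-20641 + 14194))) = 1/(2500 + (162 - 6447)) = 1/(2500 - 6285) = 1/(-3785) = -1/3785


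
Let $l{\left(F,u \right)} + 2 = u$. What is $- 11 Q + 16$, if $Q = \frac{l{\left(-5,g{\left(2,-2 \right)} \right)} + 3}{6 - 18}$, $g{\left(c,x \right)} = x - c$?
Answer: $\frac{53}{4} \approx 13.25$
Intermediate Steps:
$l{\left(F,u \right)} = -2 + u$
$Q = \frac{1}{4}$ ($Q = \frac{\left(-2 - 4\right) + 3}{6 - 18} = \frac{\left(-2 - 4\right) + 3}{-12} = \left(\left(-2 - 4\right) + 3\right) \left(- \frac{1}{12}\right) = \left(-6 + 3\right) \left(- \frac{1}{12}\right) = \left(-3\right) \left(- \frac{1}{12}\right) = \frac{1}{4} \approx 0.25$)
$- 11 Q + 16 = \left(-11\right) \frac{1}{4} + 16 = - \frac{11}{4} + 16 = \frac{53}{4}$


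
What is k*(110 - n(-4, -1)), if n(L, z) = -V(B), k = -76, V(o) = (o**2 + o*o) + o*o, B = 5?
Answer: -14060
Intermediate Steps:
V(o) = 3*o**2 (V(o) = (o**2 + o**2) + o**2 = 2*o**2 + o**2 = 3*o**2)
n(L, z) = -75 (n(L, z) = -3*5**2 = -3*25 = -1*75 = -75)
k*(110 - n(-4, -1)) = -76*(110 - 1*(-75)) = -76*(110 + 75) = -76*185 = -14060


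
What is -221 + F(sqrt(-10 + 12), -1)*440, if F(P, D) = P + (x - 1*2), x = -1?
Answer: -1541 + 440*sqrt(2) ≈ -918.75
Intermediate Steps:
F(P, D) = -3 + P (F(P, D) = P + (-1 - 1*2) = P + (-1 - 2) = P - 3 = -3 + P)
-221 + F(sqrt(-10 + 12), -1)*440 = -221 + (-3 + sqrt(-10 + 12))*440 = -221 + (-3 + sqrt(2))*440 = -221 + (-1320 + 440*sqrt(2)) = -1541 + 440*sqrt(2)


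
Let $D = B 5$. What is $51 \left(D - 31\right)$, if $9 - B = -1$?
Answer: $969$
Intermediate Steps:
$B = 10$ ($B = 9 - -1 = 9 + 1 = 10$)
$D = 50$ ($D = 10 \cdot 5 = 50$)
$51 \left(D - 31\right) = 51 \left(50 - 31\right) = 51 \cdot 19 = 969$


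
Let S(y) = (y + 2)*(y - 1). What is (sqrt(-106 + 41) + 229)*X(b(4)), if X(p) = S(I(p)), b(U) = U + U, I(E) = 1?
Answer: 0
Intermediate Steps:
b(U) = 2*U
S(y) = (-1 + y)*(2 + y) (S(y) = (2 + y)*(-1 + y) = (-1 + y)*(2 + y))
X(p) = 0 (X(p) = -2 + 1 + 1**2 = -2 + 1 + 1 = 0)
(sqrt(-106 + 41) + 229)*X(b(4)) = (sqrt(-106 + 41) + 229)*0 = (sqrt(-65) + 229)*0 = (I*sqrt(65) + 229)*0 = (229 + I*sqrt(65))*0 = 0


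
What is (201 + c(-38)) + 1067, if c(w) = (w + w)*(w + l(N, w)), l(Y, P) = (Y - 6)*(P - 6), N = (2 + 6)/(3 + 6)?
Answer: -116420/9 ≈ -12936.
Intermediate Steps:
N = 8/9 ≈ 0.88889
l(Y, P) = (-6 + P)*(-6 + Y) (l(Y, P) = (-6 + Y)*(-6 + P) = (-6 + P)*(-6 + Y))
c(w) = 2*w*(92/3 - 37*w/9) (c(w) = (w + w)*(w + (36 - 6*w - 6*8/9 + w*(8/9))) = (2*w)*(w + (36 - 6*w - 16/3 + 8*w/9)) = (2*w)*(w + (92/3 - 46*w/9)) = (2*w)*(92/3 - 37*w/9) = 2*w*(92/3 - 37*w/9))
(201 + c(-38)) + 1067 = (201 + (2/9)*(-38)*(276 - 37*(-38))) + 1067 = (201 + (2/9)*(-38)*(276 + 1406)) + 1067 = (201 + (2/9)*(-38)*1682) + 1067 = (201 - 127832/9) + 1067 = -126023/9 + 1067 = -116420/9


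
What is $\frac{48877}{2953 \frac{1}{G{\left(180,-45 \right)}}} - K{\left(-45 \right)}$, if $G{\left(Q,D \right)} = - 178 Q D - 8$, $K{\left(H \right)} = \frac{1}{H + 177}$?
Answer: $\frac{9302101718135}{389796} \approx 2.3864 \cdot 10^{7}$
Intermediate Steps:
$K{\left(H \right)} = \frac{1}{177 + H}$
$G{\left(Q,D \right)} = -8 - 178 D Q$ ($G{\left(Q,D \right)} = - 178 D Q - 8 = -8 - 178 D Q$)
$\frac{48877}{2953 \frac{1}{G{\left(180,-45 \right)}}} - K{\left(-45 \right)} = \frac{48877}{2953 \frac{1}{-8 - \left(-8010\right) 180}} - \frac{1}{177 - 45} = \frac{48877}{2953 \frac{1}{-8 + 1441800}} - \frac{1}{132} = \frac{48877}{2953 \cdot \frac{1}{1441792}} - \frac{1}{132} = \frac{48877}{\frac{2953}{1441792}} - \frac{1}{132} = 48877 \cdot \frac{1441792}{2953} - \frac{1}{132} = \frac{70470467584}{2953} - \frac{1}{132} = \frac{9302101718135}{389796}$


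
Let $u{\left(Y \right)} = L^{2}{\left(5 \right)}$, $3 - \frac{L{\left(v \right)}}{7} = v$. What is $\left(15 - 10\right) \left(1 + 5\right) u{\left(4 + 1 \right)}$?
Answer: $5880$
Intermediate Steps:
$L{\left(v \right)} = 21 - 7 v$
$u{\left(Y \right)} = 196$ ($u{\left(Y \right)} = \left(21 - 35\right)^{2} = \left(-14\right)^{2} = 196$)
$\left(15 - 10\right) \left(1 + 5\right) u{\left(4 + 1 \right)} = \left(15 - 10\right) \left(1 + 5\right) 196 = 5 \cdot 6 \cdot 196 = 5 \cdot 1176 = 5880$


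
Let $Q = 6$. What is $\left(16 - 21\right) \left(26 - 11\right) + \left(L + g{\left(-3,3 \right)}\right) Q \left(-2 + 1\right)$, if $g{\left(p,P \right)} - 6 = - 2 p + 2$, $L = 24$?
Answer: $-303$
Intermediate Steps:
$g{\left(p,P \right)} = 8 - 2 p$ ($g{\left(p,P \right)} = 6 - \left(-2 + 2 p\right) = 8 - 2 p$)
$\left(16 - 21\right) \left(26 - 11\right) + \left(L + g{\left(-3,3 \right)}\right) Q \left(-2 + 1\right) = \left(16 - 21\right) \left(26 - 11\right) + \left(24 + \left(8 - -6\right)\right) 6 \left(-2 + 1\right) = \left(-5\right) 15 + \left(24 + \left(8 + 6\right)\right) 6 \left(-1\right) = -75 + \left(24 + 14\right) \left(-6\right) = -75 + 38 \left(-6\right) = -75 - 228 = -303$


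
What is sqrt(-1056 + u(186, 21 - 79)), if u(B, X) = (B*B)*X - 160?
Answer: 2*I*sqrt(501946) ≈ 1417.0*I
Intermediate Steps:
u(B, X) = -160 + X*B**2 (u(B, X) = B**2*X - 160 = X*B**2 - 160 = -160 + X*B**2)
sqrt(-1056 + u(186, 21 - 79)) = sqrt(-1056 + (-160 + (21 - 79)*186**2)) = sqrt(-1056 + (-160 - 58*34596)) = sqrt(-1056 + (-160 - 2006568)) = sqrt(-1056 - 2006728) = sqrt(-2007784) = 2*I*sqrt(501946)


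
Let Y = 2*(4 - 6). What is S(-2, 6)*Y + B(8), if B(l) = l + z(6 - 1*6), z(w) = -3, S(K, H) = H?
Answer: -19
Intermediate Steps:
Y = -4 (Y = 2*(-2) = -4)
B(l) = -3 + l (B(l) = l - 3 = -3 + l)
S(-2, 6)*Y + B(8) = 6*(-4) + (-3 + 8) = -24 + 5 = -19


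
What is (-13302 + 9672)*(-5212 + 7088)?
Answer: -6809880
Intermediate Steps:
(-13302 + 9672)*(-5212 + 7088) = -3630*1876 = -6809880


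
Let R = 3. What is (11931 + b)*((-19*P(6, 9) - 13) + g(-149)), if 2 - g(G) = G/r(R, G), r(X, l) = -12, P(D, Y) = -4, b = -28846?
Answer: -10673365/12 ≈ -8.8945e+5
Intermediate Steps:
g(G) = 2 + G/12 (g(G) = 2 - G/(-12) = 2 - G*(-1)/12 = 2 - (-1)*G/12 = 2 + G/12)
(11931 + b)*((-19*P(6, 9) - 13) + g(-149)) = (11931 - 28846)*((-19*(-4) - 13) + (2 + (1/12)*(-149))) = -16915*((76 - 13) + (2 - 149/12)) = -16915*(63 - 125/12) = -16915*631/12 = -10673365/12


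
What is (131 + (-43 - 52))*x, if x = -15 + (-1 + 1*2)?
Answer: -504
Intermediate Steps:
x = -14 (x = -15 + (-1 + 2) = -15 + 1 = -14)
(131 + (-43 - 52))*x = (131 + (-43 - 52))*(-14) = (131 - 95)*(-14) = 36*(-14) = -504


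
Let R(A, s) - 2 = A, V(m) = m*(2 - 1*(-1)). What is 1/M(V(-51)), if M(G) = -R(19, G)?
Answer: -1/21 ≈ -0.047619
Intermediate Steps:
V(m) = 3*m (V(m) = m*(2 + 1) = m*3 = 3*m)
R(A, s) = 2 + A
M(G) = -21 (M(G) = -(2 + 19) = -1*21 = -21)
1/M(V(-51)) = 1/(-21) = -1/21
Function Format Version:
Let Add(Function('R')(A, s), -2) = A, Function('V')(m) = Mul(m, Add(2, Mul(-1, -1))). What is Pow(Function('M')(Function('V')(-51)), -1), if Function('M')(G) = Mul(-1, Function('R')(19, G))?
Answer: Rational(-1, 21) ≈ -0.047619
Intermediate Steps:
Function('V')(m) = Mul(3, m) (Function('V')(m) = Mul(m, Add(2, 1)) = Mul(m, 3) = Mul(3, m))
Function('R')(A, s) = Add(2, A)
Function('M')(G) = -21 (Function('M')(G) = Mul(-1, Add(2, 19)) = Mul(-1, 21) = -21)
Pow(Function('M')(Function('V')(-51)), -1) = Pow(-21, -1) = Rational(-1, 21)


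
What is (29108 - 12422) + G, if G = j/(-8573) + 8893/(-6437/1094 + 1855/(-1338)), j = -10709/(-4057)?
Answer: 1430844677605588064/92534609423059 ≈ 15463.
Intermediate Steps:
j = 10709/4057 (j = -10709*(-1/4057) = 10709/4057 ≈ 2.6396)
G = -113187815227574410/92534609423059 (G = (10709/4057)/(-8573) + 8893/(-6437/1094 + 1855/(-1338)) = (10709/4057)*(-1/8573) + 8893/(-6437*1/1094 + 1855*(-1/1338)) = -10709/34780661 + 8893/(-6437/1094 - 1855/1338) = -10709/34780661 + 8893/(-2660519/365943) = -10709/34780661 + 8893*(-365943/2660519) = -10709/34780661 - 3254331099/2660519 = -113187815227574410/92534609423059 ≈ -1223.2)
(29108 - 12422) + G = (29108 - 12422) - 113187815227574410/92534609423059 = 16686 - 113187815227574410/92534609423059 = 1430844677605588064/92534609423059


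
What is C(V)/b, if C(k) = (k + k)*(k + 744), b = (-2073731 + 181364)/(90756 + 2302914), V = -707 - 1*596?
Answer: -1162329449060/630789 ≈ -1.8427e+6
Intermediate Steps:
V = -1303 (V = -707 - 596 = -1303)
b = -630789/797890 (b = -1892367/2393670 = -1892367*1/2393670 = -630789/797890 ≈ -0.79057)
C(k) = 2*k*(744 + k) (C(k) = (2*k)*(744 + k) = 2*k*(744 + k))
C(V)/b = (2*(-1303)*(744 - 1303))/(-630789/797890) = (2*(-1303)*(-559))*(-797890/630789) = 1456754*(-797890/630789) = -1162329449060/630789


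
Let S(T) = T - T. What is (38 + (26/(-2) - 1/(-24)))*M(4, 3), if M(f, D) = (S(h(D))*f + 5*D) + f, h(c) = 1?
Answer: 11419/24 ≈ 475.79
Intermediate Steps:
S(T) = 0
M(f, D) = f + 5*D (M(f, D) = (0*f + 5*D) + f = (0 + 5*D) + f = 5*D + f = f + 5*D)
(38 + (26/(-2) - 1/(-24)))*M(4, 3) = (38 + (26/(-2) - 1/(-24)))*(4 + 5*3) = (38 + (26*(-1/2) - 1*(-1/24)))*(4 + 15) = (38 + (-13 + 1/24))*19 = (38 - 311/24)*19 = (601/24)*19 = 11419/24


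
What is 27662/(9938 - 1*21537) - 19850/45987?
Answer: -1502332544/533403213 ≈ -2.8165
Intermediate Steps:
27662/(9938 - 1*21537) - 19850/45987 = 27662/(9938 - 21537) - 19850*1/45987 = 27662/(-11599) - 19850/45987 = 27662*(-1/11599) - 19850/45987 = -27662/11599 - 19850/45987 = -1502332544/533403213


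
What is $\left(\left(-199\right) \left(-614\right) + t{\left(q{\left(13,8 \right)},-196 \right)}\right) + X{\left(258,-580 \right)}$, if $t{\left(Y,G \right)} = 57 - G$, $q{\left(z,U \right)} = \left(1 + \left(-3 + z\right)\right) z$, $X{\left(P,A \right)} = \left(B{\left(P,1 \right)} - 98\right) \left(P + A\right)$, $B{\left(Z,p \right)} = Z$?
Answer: $70919$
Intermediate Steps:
$X{\left(P,A \right)} = \left(-98 + P\right) \left(A + P\right)$ ($X{\left(P,A \right)} = \left(P - 98\right) \left(P + A\right) = \left(-98 + P\right) \left(A + P\right)$)
$q{\left(z,U \right)} = z \left(-2 + z\right)$ ($q{\left(z,U \right)} = \left(-2 + z\right) z = z \left(-2 + z\right)$)
$\left(\left(-199\right) \left(-614\right) + t{\left(q{\left(13,8 \right)},-196 \right)}\right) + X{\left(258,-580 \right)} = \left(\left(-199\right) \left(-614\right) + \left(57 - -196\right)\right) - \left(118084 - 66564\right) = \left(122186 + \left(57 + 196\right)\right) + \left(66564 + 56840 - 25284 - 149640\right) = \left(122186 + 253\right) - 51520 = 122439 - 51520 = 70919$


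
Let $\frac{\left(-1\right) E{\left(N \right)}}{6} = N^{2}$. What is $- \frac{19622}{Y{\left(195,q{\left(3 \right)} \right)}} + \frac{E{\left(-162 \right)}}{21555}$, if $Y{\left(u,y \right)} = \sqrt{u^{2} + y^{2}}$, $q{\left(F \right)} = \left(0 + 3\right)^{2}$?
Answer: $- \frac{17496}{2395} - \frac{9811 \sqrt{4234}}{6351} \approx -107.82$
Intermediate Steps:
$q{\left(F \right)} = 9$ ($q{\left(F \right)} = 3^{2} = 9$)
$E{\left(N \right)} = - 6 N^{2}$
$- \frac{19622}{Y{\left(195,q{\left(3 \right)} \right)}} + \frac{E{\left(-162 \right)}}{21555} = - \frac{19622}{\sqrt{195^{2} + 9^{2}}} + \frac{\left(-6\right) \left(-162\right)^{2}}{21555} = - \frac{19622}{\sqrt{38025 + 81}} + \left(-6\right) 26244 \cdot \frac{1}{21555} = - \frac{19622}{\sqrt{38106}} - \frac{17496}{2395} = - \frac{19622}{3 \sqrt{4234}} - \frac{17496}{2395} = - 19622 \frac{\sqrt{4234}}{12702} - \frac{17496}{2395} = - \frac{9811 \sqrt{4234}}{6351} - \frac{17496}{2395} = - \frac{17496}{2395} - \frac{9811 \sqrt{4234}}{6351}$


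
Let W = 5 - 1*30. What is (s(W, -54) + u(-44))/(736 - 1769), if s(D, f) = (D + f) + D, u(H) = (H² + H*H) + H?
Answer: -3724/1033 ≈ -3.6050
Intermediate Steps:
u(H) = H + 2*H² (u(H) = (H² + H²) + H = 2*H² + H = H + 2*H²)
W = -25 (W = 5 - 30 = -25)
s(D, f) = f + 2*D
(s(W, -54) + u(-44))/(736 - 1769) = ((-54 + 2*(-25)) - 44*(1 + 2*(-44)))/(736 - 1769) = ((-54 - 50) - 44*(1 - 88))/(-1033) = (-104 - 44*(-87))*(-1/1033) = (-104 + 3828)*(-1/1033) = 3724*(-1/1033) = -3724/1033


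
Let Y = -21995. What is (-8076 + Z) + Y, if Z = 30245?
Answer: 174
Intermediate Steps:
(-8076 + Z) + Y = (-8076 + 30245) - 21995 = 22169 - 21995 = 174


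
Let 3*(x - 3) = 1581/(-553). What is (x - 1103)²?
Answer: 370670315929/305809 ≈ 1.2121e+6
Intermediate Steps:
x = 1132/553 (x = 3 + (1581/(-553))/3 = 3 + (1581*(-1/553))/3 = 3 + (⅓)*(-1581/553) = 3 - 527/553 = 1132/553 ≈ 2.0470)
(x - 1103)² = (1132/553 - 1103)² = (-608827/553)² = 370670315929/305809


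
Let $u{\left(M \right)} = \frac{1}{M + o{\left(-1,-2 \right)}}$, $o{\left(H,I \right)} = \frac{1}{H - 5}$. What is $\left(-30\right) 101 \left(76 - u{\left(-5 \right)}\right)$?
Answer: $- \frac{7156860}{31} \approx -2.3087 \cdot 10^{5}$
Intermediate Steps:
$o{\left(H,I \right)} = \frac{1}{-5 + H}$
$u{\left(M \right)} = \frac{1}{- \frac{1}{6} + M}$ ($u{\left(M \right)} = \frac{1}{M + \frac{1}{-5 - 1}} = \frac{1}{M + \frac{1}{-6}} = \frac{1}{M - \frac{1}{6}} = \frac{1}{- \frac{1}{6} + M}$)
$\left(-30\right) 101 \left(76 - u{\left(-5 \right)}\right) = \left(-30\right) 101 \left(76 - \frac{6}{-1 + 6 \left(-5\right)}\right) = - 3030 \left(76 - \frac{6}{-1 - 30}\right) = - 3030 \left(76 - \frac{6}{-31}\right) = - 3030 \left(76 - 6 \left(- \frac{1}{31}\right)\right) = - 3030 \left(76 - - \frac{6}{31}\right) = - 3030 \left(76 + \frac{6}{31}\right) = \left(-3030\right) \frac{2362}{31} = - \frac{7156860}{31}$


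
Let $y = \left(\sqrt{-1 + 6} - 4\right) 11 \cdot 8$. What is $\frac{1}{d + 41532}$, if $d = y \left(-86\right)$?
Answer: $\frac{17951}{1217360324} + \frac{473 \sqrt{5}}{304340081} \approx 1.8221 \cdot 10^{-5}$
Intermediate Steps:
$y = -352 + 88 \sqrt{5}$ ($y = \left(\sqrt{5} - 4\right) 11 \cdot 8 = \left(-4 + \sqrt{5}\right) 11 \cdot 8 = \left(-44 + 11 \sqrt{5}\right) 8 = -352 + 88 \sqrt{5} \approx -155.23$)
$d = 30272 - 7568 \sqrt{5}$ ($d = \left(-352 + 88 \sqrt{5}\right) \left(-86\right) = 30272 - 7568 \sqrt{5} \approx 13349.0$)
$\frac{1}{d + 41532} = \frac{1}{\left(30272 - 7568 \sqrt{5}\right) + 41532} = \frac{1}{71804 - 7568 \sqrt{5}}$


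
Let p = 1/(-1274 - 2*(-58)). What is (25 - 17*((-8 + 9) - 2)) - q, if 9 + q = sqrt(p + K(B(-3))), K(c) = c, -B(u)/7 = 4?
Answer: 51 - 5*I*sqrt(1501926)/1158 ≈ 51.0 - 5.2916*I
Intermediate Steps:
B(u) = -28 (B(u) = -7*4 = -28)
p = -1/1158 (p = 1/(-1274 + 116) = 1/(-1158) = -1/1158 ≈ -0.00086356)
q = -9 + 5*I*sqrt(1501926)/1158 (q = -9 + sqrt(-1/1158 - 28) = -9 + sqrt(-32425/1158) = -9 + 5*I*sqrt(1501926)/1158 ≈ -9.0 + 5.2916*I)
(25 - 17*((-8 + 9) - 2)) - q = (25 - 17*((-8 + 9) - 2)) - (-9 + 5*I*sqrt(1501926)/1158) = (25 - 17*(1 - 2)) + (9 - 5*I*sqrt(1501926)/1158) = (25 - 17*(-1)) + (9 - 5*I*sqrt(1501926)/1158) = (25 + 17) + (9 - 5*I*sqrt(1501926)/1158) = 42 + (9 - 5*I*sqrt(1501926)/1158) = 51 - 5*I*sqrt(1501926)/1158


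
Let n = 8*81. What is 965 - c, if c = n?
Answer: 317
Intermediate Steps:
n = 648
c = 648
965 - c = 965 - 1*648 = 965 - 648 = 317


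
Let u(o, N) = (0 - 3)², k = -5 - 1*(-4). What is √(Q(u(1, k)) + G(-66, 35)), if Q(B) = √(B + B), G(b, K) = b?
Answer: √(-66 + 3*√2) ≈ 7.8586*I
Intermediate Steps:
k = -1 (k = -5 + 4 = -1)
u(o, N) = 9 (u(o, N) = (-3)² = 9)
Q(B) = √2*√B (Q(B) = √(2*B) = √2*√B)
√(Q(u(1, k)) + G(-66, 35)) = √(√2*√9 - 66) = √(√2*3 - 66) = √(3*√2 - 66) = √(-66 + 3*√2)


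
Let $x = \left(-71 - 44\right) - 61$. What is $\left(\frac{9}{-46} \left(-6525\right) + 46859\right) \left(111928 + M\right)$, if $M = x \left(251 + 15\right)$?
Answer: $\frac{72086764884}{23} \approx 3.1342 \cdot 10^{9}$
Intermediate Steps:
$x = -176$ ($x = -115 - 61 = -176$)
$M = -46816$ ($M = - 176 \left(251 + 15\right) = \left(-176\right) 266 = -46816$)
$\left(\frac{9}{-46} \left(-6525\right) + 46859\right) \left(111928 + M\right) = \left(\frac{9}{-46} \left(-6525\right) + 46859\right) \left(111928 - 46816\right) = \left(9 \left(- \frac{1}{46}\right) \left(-6525\right) + 46859\right) 65112 = \left(\left(- \frac{9}{46}\right) \left(-6525\right) + 46859\right) 65112 = \left(\frac{58725}{46} + 46859\right) 65112 = \frac{2214239}{46} \cdot 65112 = \frac{72086764884}{23}$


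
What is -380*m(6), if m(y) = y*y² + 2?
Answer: -82840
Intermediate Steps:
m(y) = 2 + y³ (m(y) = y³ + 2 = 2 + y³)
-380*m(6) = -380*(2 + 6³) = -380*(2 + 216) = -380*218 = -82840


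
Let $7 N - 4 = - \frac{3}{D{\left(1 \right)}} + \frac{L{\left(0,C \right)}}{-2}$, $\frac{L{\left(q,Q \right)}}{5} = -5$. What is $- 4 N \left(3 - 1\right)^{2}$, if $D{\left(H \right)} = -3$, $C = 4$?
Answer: $-40$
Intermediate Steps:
$L{\left(q,Q \right)} = -25$ ($L{\left(q,Q \right)} = 5 \left(-5\right) = -25$)
$N = \frac{5}{2}$ ($N = \frac{4}{7} + \frac{- \frac{3}{-3} - \frac{25}{-2}}{7} = \frac{4}{7} + \frac{\left(-3\right) \left(- \frac{1}{3}\right) - - \frac{25}{2}}{7} = \frac{4}{7} + \frac{1 + \frac{25}{2}}{7} = \frac{4}{7} + \frac{1}{7} \cdot \frac{27}{2} = \frac{4}{7} + \frac{27}{14} = \frac{5}{2} \approx 2.5$)
$- 4 N \left(3 - 1\right)^{2} = \left(-4\right) \frac{5}{2} \left(3 - 1\right)^{2} = - 10 \cdot 2^{2} = \left(-10\right) 4 = -40$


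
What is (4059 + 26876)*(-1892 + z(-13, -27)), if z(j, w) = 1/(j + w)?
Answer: -468238347/8 ≈ -5.8530e+7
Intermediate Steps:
(4059 + 26876)*(-1892 + z(-13, -27)) = (4059 + 26876)*(-1892 + 1/(-13 - 27)) = 30935*(-1892 + 1/(-40)) = 30935*(-1892 - 1/40) = 30935*(-75681/40) = -468238347/8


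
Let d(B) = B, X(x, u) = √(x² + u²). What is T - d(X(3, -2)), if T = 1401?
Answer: 1401 - √13 ≈ 1397.4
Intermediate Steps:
X(x, u) = √(u² + x²)
T - d(X(3, -2)) = 1401 - √((-2)² + 3²) = 1401 - √(4 + 9) = 1401 - √13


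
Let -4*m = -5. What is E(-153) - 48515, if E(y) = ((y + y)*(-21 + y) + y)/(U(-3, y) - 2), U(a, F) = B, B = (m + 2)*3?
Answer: -1291601/31 ≈ -41665.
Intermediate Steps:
m = 5/4 (m = -1/4*(-5) = 5/4 ≈ 1.2500)
B = 39/4 (B = (5/4 + 2)*3 = (13/4)*3 = 39/4 ≈ 9.7500)
U(a, F) = 39/4
E(y) = 4*y/31 + 8*y*(-21 + y)/31 (E(y) = ((y + y)*(-21 + y) + y)/(39/4 - 2) = ((2*y)*(-21 + y) + y)/(31/4) = (2*y*(-21 + y) + y)*(4/31) = (y + 2*y*(-21 + y))*(4/31) = 4*y/31 + 8*y*(-21 + y)/31)
E(-153) - 48515 = (4/31)*(-153)*(-41 + 2*(-153)) - 48515 = (4/31)*(-153)*(-41 - 306) - 48515 = (4/31)*(-153)*(-347) - 48515 = 212364/31 - 48515 = -1291601/31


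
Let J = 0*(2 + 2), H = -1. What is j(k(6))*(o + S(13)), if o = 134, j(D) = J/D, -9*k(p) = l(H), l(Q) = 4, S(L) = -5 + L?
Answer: 0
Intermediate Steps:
J = 0 (J = 0*4 = 0)
k(p) = -4/9 (k(p) = -1/9*4 = -4/9)
j(D) = 0 (j(D) = 0/D = 0)
j(k(6))*(o + S(13)) = 0*(134 + (-5 + 13)) = 0*(134 + 8) = 0*142 = 0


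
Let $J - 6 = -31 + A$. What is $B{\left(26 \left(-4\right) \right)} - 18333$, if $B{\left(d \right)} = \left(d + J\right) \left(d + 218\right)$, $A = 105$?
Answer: $-21069$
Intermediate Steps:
$J = 80$ ($J = 6 + \left(-31 + 105\right) = 6 + 74 = 80$)
$B{\left(d \right)} = \left(80 + d\right) \left(218 + d\right)$ ($B{\left(d \right)} = \left(d + 80\right) \left(d + 218\right) = \left(80 + d\right) \left(218 + d\right)$)
$B{\left(26 \left(-4\right) \right)} - 18333 = \left(17440 + \left(26 \left(-4\right)\right)^{2} + 298 \cdot 26 \left(-4\right)\right) - 18333 = \left(17440 + \left(-104\right)^{2} + 298 \left(-104\right)\right) - 18333 = \left(17440 + 10816 - 30992\right) - 18333 = -2736 - 18333 = -21069$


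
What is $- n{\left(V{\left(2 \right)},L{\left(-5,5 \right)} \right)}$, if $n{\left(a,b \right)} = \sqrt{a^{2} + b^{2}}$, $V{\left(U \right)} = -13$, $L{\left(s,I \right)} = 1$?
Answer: $- \sqrt{170} \approx -13.038$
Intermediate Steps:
$- n{\left(V{\left(2 \right)},L{\left(-5,5 \right)} \right)} = - \sqrt{\left(-13\right)^{2} + 1^{2}} = - \sqrt{169 + 1} = - \sqrt{170}$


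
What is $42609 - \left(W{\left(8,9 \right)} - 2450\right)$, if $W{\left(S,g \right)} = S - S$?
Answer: $45059$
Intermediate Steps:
$W{\left(S,g \right)} = 0$
$42609 - \left(W{\left(8,9 \right)} - 2450\right) = 42609 - \left(0 - 2450\right) = 42609 - -2450 = 42609 + 2450 = 45059$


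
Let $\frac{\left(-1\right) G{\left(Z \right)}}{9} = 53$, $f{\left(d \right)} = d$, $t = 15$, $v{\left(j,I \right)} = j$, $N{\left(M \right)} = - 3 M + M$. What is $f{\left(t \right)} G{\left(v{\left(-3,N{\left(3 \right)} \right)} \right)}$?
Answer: $-7155$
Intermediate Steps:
$N{\left(M \right)} = - 2 M$
$G{\left(Z \right)} = -477$ ($G{\left(Z \right)} = \left(-9\right) 53 = -477$)
$f{\left(t \right)} G{\left(v{\left(-3,N{\left(3 \right)} \right)} \right)} = 15 \left(-477\right) = -7155$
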